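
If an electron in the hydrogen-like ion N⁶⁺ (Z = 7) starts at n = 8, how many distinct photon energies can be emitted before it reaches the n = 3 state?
15

The electron can occupy levels n = 3, 4, ..., 8 during de-excitation — that is m = 8 - 3 + 1 = 6 distinct levels.

The number of distinct spectral lines equals the number of ways to choose 2 of these m levels (each pair gives one possible emission transition):

Number of lines = m(m-1)/2 = 6×5/2 = 15

These correspond to all possible transitions between the 6 levels:
8 → 7, 8 → 6, 8 → 5, 8 → 4, 8 → 3, 7 → 6, 7 → 5, 7 → 4...

Each transition produces a photon with a unique energy (and thus wavelength). This count does not depend on Z.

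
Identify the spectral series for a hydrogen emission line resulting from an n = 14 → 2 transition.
Balmer series

The spectral series in hydrogen are named based on the final (lower) energy level:
- Lyman series: n_final = 1 (ultraviolet)
- Balmer series: n_final = 2 (visible/near-UV)
- Paschen series: n_final = 3 (infrared)
- Brackett series: n_final = 4 (infrared)
- Pfund series: n_final = 5 (far infrared)

Since this transition ends at n = 2, it belongs to the Balmer series.

For reference, this 14 → 2 line has photon energy
ΔE = 13.6057 eV × (1/2² - 1/14²) = 3.3320081633 eV,
corresponding to wavelength λ = hc/ΔE = 1239.84 eV·nm / 3.3320081633 eV = 372.099929 nm in the visible/near-UV region.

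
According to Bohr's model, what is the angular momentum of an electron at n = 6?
6.33e-34 J·s (or 6ℏ)

In the Bohr model, angular momentum is quantized:
L = nℏ

where ℏ = h/(2π) = 1.0546e-34 J·s

For n = 6:
L = 6 × 1.0546e-34 J·s
L = 6.33e-34 J·s

This can also be written as L = 6ℏ.
The angular momentum is an integer multiple of the reduced Planck constant.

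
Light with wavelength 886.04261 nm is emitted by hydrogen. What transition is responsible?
n = 11 → n = 3

First, find the photon energy from the wavelength (hc = 1239.84 eV·nm):
E = hc/λ = 1239.84 eV·nm / 886.04261 nm = 1.3993006 eV

The energy levels of hydrogen satisfy E_n = -13.6057 / n² eV, so an emission n_i → n_f releases
ΔE = 13.6057 × (1/n_f² − 1/n_i²) eV.

Setting ΔE equal to the photon energy:
1/n_f² − 1/n_i² = 1.3993006 / 13.6057 = 0.10284665

Since 1/n_i² must be positive, we need 1/n_f² > 0.10284665, i.e. n_f ≤ 3. For each allowed n_f, solve n_i = (1/n_f² − 0.10284665)^(−1/2) and check whether it is a whole number:
  n_f = 1: 1/n_i² = 1.00000000 − 0.10284665 = 0.89715335 → n_i = 1.056  (not an integer) ✗
  n_f = 2: 1/n_i² = 0.25000000 − 0.10284665 = 0.14715335 → n_i = 2.607  (not an integer) ✗
  n_f = 3: 1/n_i² = 0.11111111 − 0.10284665 = 0.00826446 → n_i = 11.000  → integer, n_i = 11 ✓

Only n_f = 3 gives an integer upper level, n_i = 11.

The transition is from n = 11 to n = 3 (emission).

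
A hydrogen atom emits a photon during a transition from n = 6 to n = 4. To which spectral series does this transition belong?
Brackett series

The spectral series in hydrogen are named based on the final (lower) energy level:
- Lyman series: n_final = 1 (ultraviolet)
- Balmer series: n_final = 2 (visible/near-UV)
- Paschen series: n_final = 3 (infrared)
- Brackett series: n_final = 4 (infrared)
- Pfund series: n_final = 5 (far infrared)

Since this transition ends at n = 4, it belongs to the Brackett series.

For reference, this 6 → 4 line has photon energy
ΔE = 13.6057 eV × (1/4² - 1/6²) = 0.47242014 eV,
corresponding to wavelength λ = hc/ΔE = 1239.84 eV·nm / 0.47242014 eV = 2624.44 nm in the infrared region.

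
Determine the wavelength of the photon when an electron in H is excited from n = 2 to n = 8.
388.806456 nm

First, find the transition energy using E_n = -13.6057 / n² eV:
E_2 = -13.6057 / 2² = -3.4014250000 eV
E_8 = -13.6057 / 8² = -0.2125890625 eV

Photon energy: |ΔE| = |E_8 - E_2| = 3.1888359375 eV

Convert to wavelength using E = hc/λ with hc = 1239.84 eV·nm:
λ = hc/E = 1239.84 eV·nm / 3.1888359375 eV
λ = 388.806456 nm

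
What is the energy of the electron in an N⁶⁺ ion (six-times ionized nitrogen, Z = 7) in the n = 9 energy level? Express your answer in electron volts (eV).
-8.23061 eV

The energy levels of a hydrogen-like atom are given by:
E_n = -13.6057 Z² / n² eV  (with Z = 7 for N⁶⁺)

For n = 9:
E_9 = -13.6057 × 7² / 9²
E_9 = -13.6057 × 49 / 81
E_9 = -8.23061 eV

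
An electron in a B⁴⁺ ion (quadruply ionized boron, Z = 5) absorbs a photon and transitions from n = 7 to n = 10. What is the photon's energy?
3.540 eV

The energy levels of a hydrogen-like atom are E_n = -13.6057 Z² eV / n².

Energy at n = 7: E_7 = -13.6057 × 5² / 7² = -6.941684 eV
Energy at n = 10: E_10 = -13.6057 × 5² / 10² = -3.401425 eV

The excitation energy is the difference:
ΔE = E_10 - E_7
ΔE = -3.401425 - (-6.941684)
ΔE = 3.540 eV

Since this is positive, energy must be absorbed (photon absorption).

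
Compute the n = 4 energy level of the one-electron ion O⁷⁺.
-54.42280 eV

For hydrogen-like ions, the energy levels scale with Z²:
E_n = -13.6057 Z² / n² eV

For O⁷⁺ (Z = 8) at n = 4:
E_4 = -13.6057 × 8² / 4²
E_4 = -13.6057 × 64 / 16
E_4 = -870.7648 / 16
E_4 = -54.42280 eV

The energy is 64 times more negative than hydrogen at the same n due to the stronger nuclear charge.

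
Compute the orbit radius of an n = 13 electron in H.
8.943095 nm (or 89.430948 Å)

The Bohr radius formula is:
r_n = n² a₀ / Z

where a₀ = 0.052917721 nm is the Bohr radius.

For H (Z = 1) at n = 13:
r_13 = 13² × 0.052917721 nm / 1
r_13 = 169 × 0.052917721 nm / 1
r_13 = 8.9430948 nm / 1
r_13 = 8.943095 nm

The electron orbits at approximately 8.943095 nm from the nucleus.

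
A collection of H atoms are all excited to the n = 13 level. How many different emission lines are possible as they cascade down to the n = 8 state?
15

The electron can occupy levels n = 8, 9, ..., 13 during de-excitation — that is m = 13 - 8 + 1 = 6 distinct levels.

The number of distinct spectral lines equals the number of ways to choose 2 of these m levels (each pair gives one possible emission transition):

Number of lines = m(m-1)/2 = 6×5/2 = 15

These correspond to all possible transitions between the 6 levels:
13 → 12, 13 → 11, 13 → 10, 13 → 9, 13 → 8, 12 → 11, 12 → 10, 12 → 9...

Each transition produces a photon with a unique energy (and thus wavelength). This count does not depend on Z.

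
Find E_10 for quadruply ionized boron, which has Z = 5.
-3.40 eV

For hydrogen-like ions, the energy levels scale with Z²:
E_n = -13.6057 Z² / n² eV

For B⁴⁺ (Z = 5) at n = 10:
E_10 = -13.6057 × 5² / 10²
E_10 = -13.6057 × 25 / 100
E_10 = -340.1425 / 100
E_10 = -3.40 eV

The energy is 25 times more negative than hydrogen at the same n due to the stronger nuclear charge.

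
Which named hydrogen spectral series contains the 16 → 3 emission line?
Paschen series

The spectral series in hydrogen are named based on the final (lower) energy level:
- Lyman series: n_final = 1 (ultraviolet)
- Balmer series: n_final = 2 (visible/near-UV)
- Paschen series: n_final = 3 (infrared)
- Brackett series: n_final = 4 (infrared)
- Pfund series: n_final = 5 (far infrared)

Since this transition ends at n = 3, it belongs to the Paschen series.

For reference, this 16 → 3 line has photon energy
ΔE = 13.6057 eV × (1/3² - 1/16²) = 1.458597179 eV,
corresponding to wavelength λ = hc/ΔE = 1239.84 eV·nm / 1.458597179 eV = 850.02221 nm in the infrared region.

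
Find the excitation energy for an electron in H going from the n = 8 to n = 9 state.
0.04462 eV

The energy levels of a hydrogen-like atom are E_n = -13.6057 eV / n².

Energy at n = 8: E_8 = -13.6057 / 8² = -0.21258906 eV
Energy at n = 9: E_9 = -13.6057 / 9² = -0.16797160 eV

The excitation energy is the difference:
ΔE = E_9 - E_8
ΔE = -0.16797160 - (-0.21258906)
ΔE = 0.04462 eV

Since this is positive, energy must be absorbed (photon absorption).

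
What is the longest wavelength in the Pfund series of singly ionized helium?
1863.95141 nm

The longest wavelength corresponds to the smallest energy transition in the series.
The Pfund series has all transitions ending at n_f = 5.

For He⁺ (Z = 2), the first line (α-line) is the jump from n = 6 to n = 5:
E_6 = -13.6057 × 2² / 6² = -1.51174444444 eV
E_5 = -13.6057 × 2² / 5² = -2.17691200000 eV
ΔE = E_6 - E_5 = 0.66516755556 eV

λ = hc/E = 1239.84 eV·nm / 0.66516755556 eV
λ = 1863.95141 nm

This is the α-line of the Pfund series in He⁺.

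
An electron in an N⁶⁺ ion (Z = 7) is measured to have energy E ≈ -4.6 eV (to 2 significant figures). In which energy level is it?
n = 12

The exact energy levels follow E_n = -13.6057 Z² / n² eV with Z = 7.

The measured value (-4.6 eV) is reported to only 2 significant figures, so we must test candidate n values and see which one matches to that precision.

Candidate energies:
  n = 10:  E = -13.6057 × 7² / 10² = -6.666793 eV
  n = 11:  E = -13.6057 × 7² / 11² = -5.509746 eV
  n = 12:  E = -13.6057 × 7² / 12² = -4.629717 eV  ← matches
  n = 13:  E = -13.6057 × 7² / 13² = -3.944848 eV
  n = 14:  E = -13.6057 × 7² / 14² = -3.401425 eV

Checking against the measurement of -4.6 eV (2 sig figs), only n = 12 agrees:
E_12 = -4.629717 eV, which rounds to -4.6 eV ✓

Therefore n = 12.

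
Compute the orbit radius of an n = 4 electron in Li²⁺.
0.2822 nm (or 2.8223 Å)

The Bohr radius formula is:
r_n = n² a₀ / Z

where a₀ = 0.0529177 nm is the Bohr radius.

For Li²⁺ (Z = 3) at n = 4:
r_4 = 4² × 0.0529177 nm / 3
r_4 = 16 × 0.0529177 nm / 3
r_4 = 0.84668 nm / 3
r_4 = 0.2822 nm

The electron orbits at approximately 0.2822 nm from the nucleus.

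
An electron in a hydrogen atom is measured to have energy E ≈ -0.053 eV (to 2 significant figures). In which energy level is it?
n = 16

The exact energy levels follow E_n = -13.6057 eV / n².

The measured value (-0.053 eV) is reported to only 2 significant figures, so we must test candidate n values and see which one matches to that precision.

Candidate energies:
  n = 14:  E = -13.6057/14² = -0.06942 eV
  n = 15:  E = -13.6057/15² = -0.06047 eV
  n = 16:  E = -13.6057/16² = -0.05315 eV  ← matches
  n = 17:  E = -13.6057/17² = -0.04708 eV
  n = 18:  E = -13.6057/18² = -0.04199 eV

Checking against the measurement of -0.053 eV (2 sig figs), only n = 16 agrees:
E_16 = -0.05315 eV, which rounds to -0.053 eV ✓

Therefore n = 16.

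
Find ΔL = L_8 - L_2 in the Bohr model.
6.32743e-34 J·s (or 6ℏ)

In the Bohr model, L_n = nℏ where ℏ = 1.0545718e-34 J·s.

L_8 = 8ℏ = 8.4365744e-34 J·s
L_2 = 2ℏ = 2.1091436e-34 J·s

ΔL = L_8 - L_2 = (8 - 2)ℏ = 6ℏ
ΔL = 6 × 1.0545718e-34 J·s = 6.32743e-34 J·s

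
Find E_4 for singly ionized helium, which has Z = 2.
-3.401 eV

For hydrogen-like ions, the energy levels scale with Z²:
E_n = -13.6057 Z² / n² eV

For He⁺ (Z = 2) at n = 4:
E_4 = -13.6057 × 2² / 4²
E_4 = -13.6057 × 4 / 16
E_4 = -54.4228 / 16
E_4 = -3.401 eV

The energy is 4 times more negative than hydrogen at the same n due to the stronger nuclear charge.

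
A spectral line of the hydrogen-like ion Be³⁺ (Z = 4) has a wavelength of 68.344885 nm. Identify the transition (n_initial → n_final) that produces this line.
n = 6 → n = 3

First, find the photon energy from the wavelength (hc = 1239.84 eV·nm):
E = hc/λ = 1239.84 eV·nm / 68.344885 nm = 18.140933 eV

The energy levels of Be³⁺ satisfy E_n = -13.6057 × 4² / n² eV, so an emission n_i → n_f releases
ΔE = 13.6057 × 4² × (1/n_f² − 1/n_i²) eV.

Setting ΔE equal to the photon energy:
1/n_f² − 1/n_i² = 18.140933 / (13.6057 × 4²) = 0.083333332

Since 1/n_i² must be positive, we need 1/n_f² > 0.083333332, i.e. n_f ≤ 3. For each allowed n_f, solve n_i = (1/n_f² − 0.083333332)^(−1/2) and check whether it is a whole number:
  n_f = 1: 1/n_i² = 1.000000000 − 0.083333332 = 0.916666668 → n_i = 1.044  (not an integer) ✗
  n_f = 2: 1/n_i² = 0.250000000 − 0.083333332 = 0.166666668 → n_i = 2.449  (not an integer) ✗
  n_f = 3: 1/n_i² = 0.111111111 − 0.083333332 = 0.027777779 → n_i = 6.000  → integer, n_i = 6 ✓

Only n_f = 3 gives an integer upper level, n_i = 6.

The transition is from n = 6 to n = 3 (emission).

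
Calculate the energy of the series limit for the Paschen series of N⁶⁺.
74.08 eV

The series limit corresponds to the transition from n = ∞ to n = 3.
This is the highest energy (shortest wavelength) transition in the Paschen series.

E_∞ = 0 eV
E_3 = -13.6057 × 7² / 3² = -74.08 eV

Energy at series limit:
ΔE = E_∞ - E_3 = 0 - (-74.08) = 74.08 eV

This energy equals the ionization energy from the n = 3 state of N⁶⁺.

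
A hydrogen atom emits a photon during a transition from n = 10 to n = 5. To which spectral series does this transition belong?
Pfund series

The spectral series in hydrogen are named based on the final (lower) energy level:
- Lyman series: n_final = 1 (ultraviolet)
- Balmer series: n_final = 2 (visible/near-UV)
- Paschen series: n_final = 3 (infrared)
- Brackett series: n_final = 4 (infrared)
- Pfund series: n_final = 5 (far infrared)

Since this transition ends at n = 5, it belongs to the Pfund series.

For reference, this 10 → 5 line has photon energy
ΔE = 13.6057 eV × (1/5² - 1/10²) = 0.408171000 eV,
corresponding to wavelength λ = hc/ΔE = 1239.84 eV·nm / 0.408171000 eV = 3037.550 nm in the far infrared region.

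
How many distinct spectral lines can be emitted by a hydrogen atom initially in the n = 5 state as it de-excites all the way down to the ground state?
10

The electron can occupy levels n = 1, 2, ..., 5 during de-excitation — that is m = 5 - 1 + 1 = 5 distinct levels.

The number of distinct spectral lines equals the number of ways to choose 2 of these m levels (each pair gives one possible emission transition):

Number of lines = m(m-1)/2 = 5×4/2 = 10

These correspond to all possible transitions between the 5 levels:
5 → 4, 5 → 3, 5 → 2, 5 → 1, 4 → 3, 4 → 2, 4 → 1, 3 → 2...

Each transition produces a photon with a unique energy (and thus wavelength). This count does not depend on Z.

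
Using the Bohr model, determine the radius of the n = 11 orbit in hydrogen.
6.4030 nm (or 64.0304 Å)

The Bohr radius formula is:
r_n = n² a₀ / Z

where a₀ = 0.0529177 nm is the Bohr radius.

For H (Z = 1) at n = 11:
r_11 = 11² × 0.0529177 nm / 1
r_11 = 121 × 0.0529177 nm / 1
r_11 = 6.40304 nm / 1
r_11 = 6.4030 nm

The electron orbits at approximately 6.4030 nm from the nucleus.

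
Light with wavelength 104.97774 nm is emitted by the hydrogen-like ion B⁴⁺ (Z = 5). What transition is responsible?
n = 6 → n = 4

First, find the photon energy from the wavelength (hc = 1239.84 eV·nm):
E = hc/λ = 1239.84 eV·nm / 104.97774 nm = 11.810504 eV

The energy levels of B⁴⁺ satisfy E_n = -13.6057 × 5² / n² eV, so an emission n_i → n_f releases
ΔE = 13.6057 × 5² × (1/n_f² − 1/n_i²) eV.

Setting ΔE equal to the photon energy:
1/n_f² − 1/n_i² = 11.810504 / (13.6057 × 5²) = 0.034722224

Since 1/n_i² must be positive, we need 1/n_f² > 0.034722224, i.e. n_f ≤ 5. For each allowed n_f, solve n_i = (1/n_f² − 0.034722224)^(−1/2) and check whether it is a whole number:
  n_f = 1: 1/n_i² = 1.000000000 − 0.034722224 = 0.965277776 → n_i = 1.018  (not an integer) ✗
  n_f = 2: 1/n_i² = 0.250000000 − 0.034722224 = 0.215277776 → n_i = 2.155  (not an integer) ✗
  n_f = 3: 1/n_i² = 0.111111111 − 0.034722224 = 0.076388887 → n_i = 3.618  (not an integer) ✗
  n_f = 4: 1/n_i² = 0.062500000 − 0.034722224 = 0.027777776 → n_i = 6.000  → integer, n_i = 6 ✓
  n_f = 5: 1/n_i² = 0.040000000 − 0.034722224 = 0.005277776 → n_i = 13.765  (not an integer) ✗

Only n_f = 4 gives an integer upper level, n_i = 6.

The transition is from n = 6 to n = 4 (emission).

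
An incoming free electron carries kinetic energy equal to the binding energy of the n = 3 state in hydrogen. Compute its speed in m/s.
7.29231e+05 m/s (or 0.243% of c)

The binding energy at n = 3 for hydrogen is:
E_3 = -13.6057/3² = -1.51174444 eV
|E_3| = 1.51174444 eV

Convert to Joules:
KE = 1.51174444 eV × (1.602177 × 10⁻¹⁹ J/eV) = 2.4220822e-19 J

Using KE = ½mv²:
v = √(2·KE/m_e)
v = √(2 × 2.4220822e-19 J / 9.10938 × 10⁻³¹ kg)
v = 7.29231e+05 m/s

This is approximately 0.243% the speed of light.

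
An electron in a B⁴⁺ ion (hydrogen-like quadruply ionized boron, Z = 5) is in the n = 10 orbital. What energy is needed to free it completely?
3.4014 eV

The ionization energy is the energy needed to remove the electron completely (n → ∞).

For a hydrogen-like ion with Z = 5, E_n = -13.6057 Z² / n² eV.

At n = 10: E_10 = -13.6057 × 5² / 10² = -3.4014250 eV
At n = ∞: E_∞ = 0 eV

Ionization energy = E_∞ - E_10 = 0 - (-3.4014250) = 3.4014250 eV
Ionization energy ≈ 3.4014 eV

This is also called the binding energy of the electron in state n = 10.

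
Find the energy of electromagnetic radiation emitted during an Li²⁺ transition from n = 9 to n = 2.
29.10 eV

The energy levels are E_n = -13.6057 Z² eV / n².

Energy at n = 9: E_9 = -13.6057 × 3² / 9² = -1.51174 eV
Energy at n = 2: E_2 = -13.6057 × 3² / 2² = -30.61283 eV

For emission (electron falling to lower state), the photon energy is:
E_photon = E_9 - E_2 = |-1.51174 - (-30.61283)|
E_photon = 29.10 eV

This energy is carried away by the emitted photon.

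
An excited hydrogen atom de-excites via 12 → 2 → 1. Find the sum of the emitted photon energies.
13.51122 eV

The energy levels of hydrogen are E_n = -13.6057 / n² eV.

First transition (12 → 2):
ΔE₁ = |E_2 - E_12|
ΔE₁ = |-3.40142500000 - (-0.09448402778)| = 3.30694097 eV

Second transition (2 → 1):
ΔE₂ = |E_1 - E_2|
ΔE₂ = |-13.60570000000 - (-3.40142500000)| = 10.20427500 eV

Total energy released:
E_total = ΔE₁ + ΔE₂ = 3.30694097 + 10.20427500 = 13.51122 eV

Note: This equals the direct transition 12 → 1: 13.51122 eV ✓
Energy is conserved regardless of the path taken.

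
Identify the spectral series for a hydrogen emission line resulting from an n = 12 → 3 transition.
Paschen series

The spectral series in hydrogen are named based on the final (lower) energy level:
- Lyman series: n_final = 1 (ultraviolet)
- Balmer series: n_final = 2 (visible/near-UV)
- Paschen series: n_final = 3 (infrared)
- Brackett series: n_final = 4 (infrared)
- Pfund series: n_final = 5 (far infrared)

Since this transition ends at n = 3, it belongs to the Paschen series.

For reference, this 12 → 3 line has photon energy
ΔE = 13.6057 eV × (1/3² - 1/12²) = 1.4172604 eV,
corresponding to wavelength λ = hc/ΔE = 1239.84 eV·nm / 1.4172604 eV = 874.815 nm in the infrared region.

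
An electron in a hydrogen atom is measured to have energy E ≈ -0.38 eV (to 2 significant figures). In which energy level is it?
n = 6

The exact energy levels follow E_n = -13.6057 eV / n².

The measured value (-0.38 eV) is reported to only 2 significant figures, so we must test candidate n values and see which one matches to that precision.

Candidate energies:
  n = 4:  E = -13.6057/4² = -0.85036 eV
  n = 5:  E = -13.6057/5² = -0.54423 eV
  n = 6:  E = -13.6057/6² = -0.37794 eV  ← matches
  n = 7:  E = -13.6057/7² = -0.27767 eV
  n = 8:  E = -13.6057/8² = -0.21259 eV

Checking against the measurement of -0.38 eV (2 sig figs), only n = 6 agrees:
E_6 = -0.37794 eV, which rounds to -0.38 eV ✓

Therefore n = 6.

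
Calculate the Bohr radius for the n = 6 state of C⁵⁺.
0.317506 nm (or 3.175063 Å)

The Bohr radius formula is:
r_n = n² a₀ / Z

where a₀ = 0.052917721 nm is the Bohr radius.

For C⁵⁺ (Z = 6) at n = 6:
r_6 = 6² × 0.052917721 nm / 6
r_6 = 36 × 0.052917721 nm / 6
r_6 = 1.9050380 nm / 6
r_6 = 0.317506 nm

The electron orbits at approximately 0.317506 nm from the nucleus.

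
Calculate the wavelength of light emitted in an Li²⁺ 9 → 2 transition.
42.605 nm

First, find the transition energy using E_n = -13.6057 Z² / n² eV:
E_9 = -13.6057 × 3² / 9² = -1.51174 eV
E_2 = -13.6057 × 3² / 2² = -30.61283 eV

Photon energy: |ΔE| = |E_2 - E_9| = 29.10109 eV

Convert to wavelength using E = hc/λ with hc = 1239.84 eV·nm:
λ = hc/E = 1239.84 eV·nm / 29.10109 eV
λ = 42.605 nm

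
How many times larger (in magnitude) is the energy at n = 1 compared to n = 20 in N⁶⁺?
400.00000

Using E_n = -13.6057 Z² / n² eV with Z = 7:

E_1 = -13.6057 × 7² / 1² = -666.6793 / 1 = -666.67930000000 eV
E_20 = -13.6057 × 7² / 20² = -666.6793 / 400 = -1.66669825000 eV

The ratio is:
E_1/E_20 = (-666.67930000000) / (-1.66669825000)
E_1/E_20 = (-666.6793/1) / (-666.6793/400)
E_1/E_20 = 400/1
E_1/E_20 = 400.00000
(Note: the Z² factors cancel in the ratio.)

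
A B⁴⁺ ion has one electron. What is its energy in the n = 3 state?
-37.79361 eV

For hydrogen-like ions, the energy levels scale with Z²:
E_n = -13.6057 Z² / n² eV

For B⁴⁺ (Z = 5) at n = 3:
E_3 = -13.6057 × 5² / 3²
E_3 = -13.6057 × 25 / 9
E_3 = -340.1425 / 9
E_3 = -37.79361 eV

The energy is 25 times more negative than hydrogen at the same n due to the stronger nuclear charge.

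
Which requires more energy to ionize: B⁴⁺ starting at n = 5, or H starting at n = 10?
B⁴⁺ at n = 5 (E = -13.6057 eV)

Using E_n = -13.6057 Z² / n² eV:

B⁴⁺ (Z = 5) at n = 5:
E = -13.6057 × 5² / 5² = -13.6057 × 25 / 25 = -13.6057000 eV

H (Z = 1) at n = 10:
E = -13.6057 × 1² / 10² = -13.6057 × 1 / 100 = -0.1360570 eV

Since -13.6057000 eV < -0.1360570 eV,
B⁴⁺ at n = 5 is more tightly bound (requires more energy to ionize).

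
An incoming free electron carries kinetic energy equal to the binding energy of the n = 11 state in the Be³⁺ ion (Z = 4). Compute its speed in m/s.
7.955e+05 m/s (or 0.265% of c)

The binding energy at n = 11 for Be³⁺ is:
E_11 = -13.6057 × 4²/11² = -1.799101 eV
|E_11| = 1.799101 eV

Convert to Joules:
KE = 1.799101 eV × (1.602177 × 10⁻¹⁹ J/eV) = 2.88248e-19 J

Using KE = ½mv²:
v = √(2·KE/m_e)
v = √(2 × 2.88248e-19 J / 9.10938 × 10⁻³¹ kg)
v = 7.955e+05 m/s

This is approximately 0.265% the speed of light.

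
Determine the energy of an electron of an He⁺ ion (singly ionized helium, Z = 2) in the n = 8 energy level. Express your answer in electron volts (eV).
-0.85 eV

The energy levels of a hydrogen-like atom are given by:
E_n = -13.6057 Z² / n² eV  (with Z = 2 for He⁺)

For n = 8:
E_8 = -13.6057 × 2² / 8²
E_8 = -13.6057 × 4 / 64
E_8 = -0.85 eV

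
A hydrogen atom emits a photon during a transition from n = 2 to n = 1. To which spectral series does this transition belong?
Lyman series

The spectral series in hydrogen are named based on the final (lower) energy level:
- Lyman series: n_final = 1 (ultraviolet)
- Balmer series: n_final = 2 (visible/near-UV)
- Paschen series: n_final = 3 (infrared)
- Brackett series: n_final = 4 (infrared)
- Pfund series: n_final = 5 (far infrared)

Since this transition ends at n = 1, it belongs to the Lyman series.

For reference, this 2 → 1 line has photon energy
ΔE = 13.6057 eV × (1/1² - 1/2²) = 10.2042750 eV,
corresponding to wavelength λ = hc/ΔE = 1239.84 eV·nm / 10.2042750 eV = 121.5020 nm in the ultraviolet region.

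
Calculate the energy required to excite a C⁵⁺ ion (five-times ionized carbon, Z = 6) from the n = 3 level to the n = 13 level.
51.52454 eV

The energy levels of a hydrogen-like atom are E_n = -13.6057 Z² eV / n².

Energy at n = 3: E_3 = -13.6057 × 6² / 3² = -54.42280000 eV
Energy at n = 13: E_13 = -13.6057 × 6² / 13² = -2.89825562 eV

The excitation energy is the difference:
ΔE = E_13 - E_3
ΔE = -2.89825562 - (-54.42280000)
ΔE = 51.52454 eV

Since this is positive, energy must be absorbed (photon absorption).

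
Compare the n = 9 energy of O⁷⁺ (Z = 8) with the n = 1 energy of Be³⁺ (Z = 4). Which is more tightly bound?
Be³⁺ at n = 1 (E = -217.691200 eV)

Using E_n = -13.6057 Z² / n² eV:

O⁷⁺ (Z = 8) at n = 9:
E = -13.6057 × 8² / 9² = -13.6057 × 64 / 81 = -10.750182716 eV

Be³⁺ (Z = 4) at n = 1:
E = -13.6057 × 4² / 1² = -13.6057 × 16 / 1 = -217.691200000 eV

Since -217.691200000 eV < -10.750182716 eV,
Be³⁺ at n = 1 is more tightly bound (requires more energy to ionize).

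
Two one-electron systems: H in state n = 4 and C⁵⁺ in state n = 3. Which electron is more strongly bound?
C⁵⁺ at n = 3 (E = -54.42280 eV)

Using E_n = -13.6057 Z² / n² eV:

H (Z = 1) at n = 4:
E = -13.6057 × 1² / 4² = -13.6057 × 1 / 16 = -0.85035625 eV

C⁵⁺ (Z = 6) at n = 3:
E = -13.6057 × 6² / 3² = -13.6057 × 36 / 9 = -54.42280000 eV

Since -54.42280000 eV < -0.85035625 eV,
C⁵⁺ at n = 3 is more tightly bound (requires more energy to ionize).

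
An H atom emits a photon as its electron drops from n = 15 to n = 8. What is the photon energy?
0.152119 eV

The energy levels are E_n = -13.6057 eV / n².

Energy at n = 15: E_15 = -13.6057 / 15² = -0.060469778 eV
Energy at n = 8: E_8 = -13.6057 / 8² = -0.212589063 eV

For emission (electron falling to lower state), the photon energy is:
E_photon = E_15 - E_8 = |-0.060469778 - (-0.212589063)|
E_photon = 0.152119 eV

This energy is carried away by the emitted photon.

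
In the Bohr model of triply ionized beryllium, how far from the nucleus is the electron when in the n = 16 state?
3.3867 nm (or 33.8673 Å)

The Bohr radius formula is:
r_n = n² a₀ / Z

where a₀ = 0.0529177 nm is the Bohr radius.

For Be³⁺ (Z = 4) at n = 16:
r_16 = 16² × 0.0529177 nm / 4
r_16 = 256 × 0.0529177 nm / 4
r_16 = 13.54693 nm / 4
r_16 = 3.3867 nm

The electron orbits at approximately 3.3867 nm from the nucleus.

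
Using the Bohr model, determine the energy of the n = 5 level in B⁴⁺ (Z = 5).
-13.60570 eV

For hydrogen-like ions, the energy levels scale with Z²:
E_n = -13.6057 Z² / n² eV

For B⁴⁺ (Z = 5) at n = 5:
E_5 = -13.6057 × 5² / 5²
E_5 = -13.6057 × 25 / 25
E_5 = -340.1425 / 25
E_5 = -13.60570 eV

The energy is 25 times more negative than hydrogen at the same n due to the stronger nuclear charge.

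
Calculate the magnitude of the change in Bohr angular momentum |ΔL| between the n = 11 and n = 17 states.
6.32743e-34 J·s (or 6ℏ)

In the Bohr model, L_n = nℏ where ℏ = 1.0545718e-34 J·s.

L_17 = 17ℏ = 1.7927721e-33 J·s
L_11 = 11ℏ = 1.1600290e-33 J·s

ΔL = L_17 - L_11 = (17 - 11)ℏ = 6ℏ
ΔL = 6 × 1.0545718e-34 J·s = 6.32743e-34 J·s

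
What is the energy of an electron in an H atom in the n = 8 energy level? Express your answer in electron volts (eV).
-0.213 eV

The energy levels of a hydrogen-like atom are given by:
E_n = -13.6057 eV / n²

For n = 8:
E_8 = -13.6057 eV / 8²
E_8 = -13.6057 eV / 64
E_8 = -0.213 eV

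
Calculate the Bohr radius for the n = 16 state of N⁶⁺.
1.935277 nm (or 19.352767 Å)

The Bohr radius formula is:
r_n = n² a₀ / Z

where a₀ = 0.052917721 nm is the Bohr radius.

For N⁶⁺ (Z = 7) at n = 16:
r_16 = 16² × 0.052917721 nm / 7
r_16 = 256 × 0.052917721 nm / 7
r_16 = 13.5469366 nm / 7
r_16 = 1.935277 nm

The electron orbits at approximately 1.935277 nm from the nucleus.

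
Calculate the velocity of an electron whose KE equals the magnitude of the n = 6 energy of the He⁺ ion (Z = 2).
7.2923e+05 m/s (or 0.24325% of c)

The binding energy at n = 6 for He⁺ is:
E_6 = -13.6057 × 2²/6² = -1.5117444 eV
|E_6| = 1.5117444 eV

Convert to Joules:
KE = 1.5117444 eV × (1.602177 × 10⁻¹⁹ J/eV) = 2.422082e-19 J

Using KE = ½mv²:
v = √(2·KE/m_e)
v = √(2 × 2.422082e-19 J / 9.10938 × 10⁻³¹ kg)
v = 7.2923e+05 m/s

This is approximately 0.24325% the speed of light.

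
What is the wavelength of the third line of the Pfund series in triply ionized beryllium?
233.658 nm

The lines of a series are numbered from the longest wavelength (smallest ΔE) outward; the third line is the transition from n = n_f + 3 to n_f.
The Pfund series has all transitions ending at n_f = 5.

For Be³⁺ (Z = 4), the third line (γ-line) is the jump from n = 8 to n = 5:
E_8 = -13.6057 × 4² / 8² = -3.4014250 eV
E_5 = -13.6057 × 4² / 5² = -8.7076480 eV
ΔE = E_8 - E_5 = 5.3062230 eV

λ = hc/E = 1239.84 eV·nm / 5.3062230 eV
λ = 233.658 nm

This is the γ-line of the Pfund series in Be³⁺.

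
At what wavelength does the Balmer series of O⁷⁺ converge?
5.69541 nm

The series limit corresponds to the transition from n = ∞ to n = 2.
This is the highest energy (shortest wavelength) transition in the Balmer series.

E_∞ = 0 eV
E_2 = -13.6057 × 8² / 2² = -217.6912000 eV

Energy at series limit:
ΔE = E_∞ - E_2 = 0 - (-217.6912000) = 217.6912000 eV
λ = hc/E = 1239.84 eV·nm / 217.6912000 eV = 5.69541 nm

This energy equals the ionization energy from the n = 2 state of O⁷⁺.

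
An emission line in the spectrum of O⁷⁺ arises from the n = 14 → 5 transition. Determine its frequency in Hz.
7.35e+15 Hz

First, find the transition energy:
E_14 = -13.6057 × 8² / 14² = -4.44268 eV
E_5 = -13.6057 × 8² / 5² = -34.83059 eV
|ΔE| = |E_5 - E_14| = 30.38791 eV

Convert to Joules: E = 30.38791 eV × (1.602177 × 10⁻¹⁹ J/eV) = 4.8687e-18 J

Using E = hf:
f = E/h = 4.8687e-18 J / (6.62607 × 10⁻³⁴ J·s)
f = 7.35e+15 Hz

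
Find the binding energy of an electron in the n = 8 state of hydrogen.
0.21 eV

The ionization energy is the energy needed to remove the electron completely (n → ∞).

For hydrogen, E_n = -13.6057 eV / n².

At n = 8: E_8 = -13.6057 / 8² = -0.21259 eV
At n = ∞: E_∞ = 0 eV

Ionization energy = E_∞ - E_8 = 0 - (-0.21259) = 0.21259 eV
Ionization energy ≈ 0.21 eV

This is also called the binding energy of the electron in state n = 8.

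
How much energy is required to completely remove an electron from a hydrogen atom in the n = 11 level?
0.112 eV

The ionization energy is the energy needed to remove the electron completely (n → ∞).

For hydrogen, E_n = -13.6057 eV / n².

At n = 11: E_11 = -13.6057 / 11² = -0.112444 eV
At n = ∞: E_∞ = 0 eV

Ionization energy = E_∞ - E_11 = 0 - (-0.112444) = 0.112444 eV
Ionization energy ≈ 0.112 eV

This is also called the binding energy of the electron in state n = 11.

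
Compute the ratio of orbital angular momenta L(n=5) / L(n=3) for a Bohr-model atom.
1.6667

In the Bohr model, L_n = nℏ, so the ratio is purely the ratio of quantum numbers:

L_5/L_3 = 5ℏ / 3ℏ = 5/3 = 1.6667

The angular momentum scales linearly with n.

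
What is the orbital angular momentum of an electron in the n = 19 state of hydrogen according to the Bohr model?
2.00369e-33 J·s (or 19ℏ)

In the Bohr model, angular momentum is quantized:
L = nℏ

where ℏ = h/(2π) = 1.0545718e-34 J·s

For n = 19:
L = 19 × 1.0545718e-34 J·s
L = 2.00369e-33 J·s

This can also be written as L = 19ℏ.
The angular momentum is an integer multiple of the reduced Planck constant.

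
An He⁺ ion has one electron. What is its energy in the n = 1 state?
-54.423 eV

For hydrogen-like ions, the energy levels scale with Z²:
E_n = -13.6057 Z² / n² eV

For He⁺ (Z = 2) at n = 1:
E_1 = -13.6057 × 2² / 1²
E_1 = -13.6057 × 4 / 1
E_1 = -54.4228 / 1
E_1 = -54.423 eV

The energy is 4 times more negative than hydrogen at the same n due to the stronger nuclear charge.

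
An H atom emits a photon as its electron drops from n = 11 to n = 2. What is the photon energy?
3.28898 eV

The energy levels are E_n = -13.6057 eV / n².

Energy at n = 11: E_11 = -13.6057 / 11² = -0.11244380 eV
Energy at n = 2: E_2 = -13.6057 / 2² = -3.40142500 eV

For emission (electron falling to lower state), the photon energy is:
E_photon = E_11 - E_2 = |-0.11244380 - (-3.40142500)|
E_photon = 3.28898 eV

This energy is carried away by the emitted photon.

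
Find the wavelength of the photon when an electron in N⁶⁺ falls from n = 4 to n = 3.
38.26 nm

First, find the transition energy using E_n = -13.6057 Z² / n² eV:
E_4 = -13.6057 × 7² / 4² = -41.6675 eV
E_3 = -13.6057 × 7² / 3² = -74.0755 eV

Photon energy: |ΔE| = |E_3 - E_4| = 32.4080 eV

Convert to wavelength using E = hc/λ with hc = 1239.84 eV·nm:
λ = hc/E = 1239.84 eV·nm / 32.4080 eV
λ = 38.26 nm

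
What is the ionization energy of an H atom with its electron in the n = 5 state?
0.544228 eV

The ionization energy is the energy needed to remove the electron completely (n → ∞).

For hydrogen, E_n = -13.6057 eV / n².

At n = 5: E_5 = -13.6057 / 5² = -0.544228000 eV
At n = ∞: E_∞ = 0 eV

Ionization energy = E_∞ - E_5 = 0 - (-0.544228000) = 0.544228000 eV
Ionization energy ≈ 0.544228 eV

This is also called the binding energy of the electron in state n = 5.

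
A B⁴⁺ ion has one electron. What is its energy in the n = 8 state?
-5.314727 eV

For hydrogen-like ions, the energy levels scale with Z²:
E_n = -13.6057 Z² / n² eV

For B⁴⁺ (Z = 5) at n = 8:
E_8 = -13.6057 × 5² / 8²
E_8 = -13.6057 × 25 / 64
E_8 = -340.1425 / 64
E_8 = -5.314727 eV

The energy is 25 times more negative than hydrogen at the same n due to the stronger nuclear charge.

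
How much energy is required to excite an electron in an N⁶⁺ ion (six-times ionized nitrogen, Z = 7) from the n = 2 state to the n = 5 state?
140.00265 eV

The energy levels of a hydrogen-like atom are E_n = -13.6057 Z² eV / n².

Energy at n = 2: E_2 = -13.6057 × 7² / 2² = -166.66982500 eV
Energy at n = 5: E_5 = -13.6057 × 7² / 5² = -26.66717200 eV

The excitation energy is the difference:
ΔE = E_5 - E_2
ΔE = -26.66717200 - (-166.66982500)
ΔE = 140.00265 eV

Since this is positive, energy must be absorbed (photon absorption).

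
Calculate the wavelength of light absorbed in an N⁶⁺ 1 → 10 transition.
1.8785 nm

First, find the transition energy using E_n = -13.6057 Z² / n² eV:
E_1 = -13.6057 × 7² / 1² = -666.679300 eV
E_10 = -13.6057 × 7² / 10² = -6.666793 eV

Photon energy: |ΔE| = |E_10 - E_1| = 660.012507 eV

Convert to wavelength using E = hc/λ with hc = 1239.84 eV·nm:
λ = hc/E = 1239.84 eV·nm / 660.012507 eV
λ = 1.8785 nm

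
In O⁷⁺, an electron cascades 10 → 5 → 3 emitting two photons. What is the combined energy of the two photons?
88.043996 eV

The energy levels of O⁷⁺ are E_n = -13.6057 × 8² / n² eV.

First transition (10 → 5):
ΔE₁ = |E_5 - E_10|
ΔE₁ = |-34.830592000000 - (-8.707648000000)| = 26.122944000 eV

Second transition (5 → 3):
ΔE₂ = |E_3 - E_5|
ΔE₂ = |-96.751644444444 - (-34.830592000000)| = 61.921052444 eV

Total energy released:
E_total = ΔE₁ + ΔE₂ = 26.122944000 + 61.921052444 = 88.043996 eV

Note: This equals the direct transition 10 → 3: 88.043996 eV ✓
Energy is conserved regardless of the path taken.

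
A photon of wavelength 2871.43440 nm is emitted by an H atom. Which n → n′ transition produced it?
n = 11 → n = 5

First, find the photon energy from the wavelength (hc = 1239.84 eV·nm):
E = hc/λ = 1239.84 eV·nm / 2871.43440 nm = 0.43178420 eV

The energy levels of hydrogen satisfy E_n = -13.6057 / n² eV, so an emission n_i → n_f releases
ΔE = 13.6057 × (1/n_f² − 1/n_i²) eV.

Setting ΔE equal to the photon energy:
1/n_f² − 1/n_i² = 0.43178420 / 13.6057 = 0.031735537

Since 1/n_i² must be positive, we need 1/n_f² > 0.031735537, i.e. n_f ≤ 5. For each allowed n_f, solve n_i = (1/n_f² − 0.031735537)^(−1/2) and check whether it is a whole number:
  n_f = 1: 1/n_i² = 1.000000000 − 0.031735537 = 0.968264463 → n_i = 1.016  (not an integer) ✗
  n_f = 2: 1/n_i² = 0.250000000 − 0.031735537 = 0.218264463 → n_i = 2.140  (not an integer) ✗
  n_f = 3: 1/n_i² = 0.111111111 − 0.031735537 = 0.079375574 → n_i = 3.549  (not an integer) ✗
  n_f = 4: 1/n_i² = 0.062500000 − 0.031735537 = 0.030764463 → n_i = 5.701  (not an integer) ✗
  n_f = 5: 1/n_i² = 0.040000000 − 0.031735537 = 0.008264463 → n_i = 11.000  → integer, n_i = 11 ✓

Only n_f = 5 gives an integer upper level, n_i = 11.

The transition is from n = 11 to n = 5 (emission).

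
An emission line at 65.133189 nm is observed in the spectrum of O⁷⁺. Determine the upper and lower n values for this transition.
n = 13 → n = 6

First, find the photon energy from the wavelength (hc = 1239.84 eV·nm):
E = hc/λ = 1239.84 eV·nm / 65.133189 nm = 19.035457 eV

The energy levels of O⁷⁺ satisfy E_n = -13.6057 × 8² / n² eV, so an emission n_i → n_f releases
ΔE = 13.6057 × 8² × (1/n_f² − 1/n_i²) eV.

Setting ΔE equal to the photon energy:
1/n_f² − 1/n_i² = 19.035457 / (13.6057 × 8²) = 0.021860618

Since 1/n_i² must be positive, we need 1/n_f² > 0.021860618, i.e. n_f ≤ 6. For each allowed n_f, solve n_i = (1/n_f² − 0.021860618)^(−1/2) and check whether it is a whole number:
  n_f = 1: 1/n_i² = 1.000000000 − 0.021860618 = 0.978139382 → n_i = 1.011  (not an integer) ✗
  n_f = 2: 1/n_i² = 0.250000000 − 0.021860618 = 0.228139382 → n_i = 2.094  (not an integer) ✗
  n_f = 3: 1/n_i² = 0.111111111 − 0.021860618 = 0.089250493 → n_i = 3.347  (not an integer) ✗
  n_f = 4: 1/n_i² = 0.062500000 − 0.021860618 = 0.040639382 → n_i = 4.961  (not an integer) ✗
  n_f = 5: 1/n_i² = 0.040000000 − 0.021860618 = 0.018139382 → n_i = 7.425  (not an integer) ✗
  n_f = 6: 1/n_i² = 0.027777778 − 0.021860618 = 0.005917160 → n_i = 13.000  → integer, n_i = 13 ✓

Only n_f = 6 gives an integer upper level, n_i = 13.

The transition is from n = 13 to n = 6 (emission).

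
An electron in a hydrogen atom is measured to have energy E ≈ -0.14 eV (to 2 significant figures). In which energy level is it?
n = 10

The exact energy levels follow E_n = -13.6057 eV / n².

The measured value (-0.14 eV) is reported to only 2 significant figures, so we must test candidate n values and see which one matches to that precision.

Candidate energies:
  n = 8:  E = -13.6057/8² = -0.212589 eV
  n = 9:  E = -13.6057/9² = -0.167972 eV
  n = 10:  E = -13.6057/10² = -0.136057 eV  ← matches
  n = 11:  E = -13.6057/11² = -0.112444 eV
  n = 12:  E = -13.6057/12² = -0.094484 eV

Checking against the measurement of -0.14 eV (2 sig figs), only n = 10 agrees:
E_10 = -0.136057 eV, which rounds to -0.14 eV ✓

Therefore n = 10.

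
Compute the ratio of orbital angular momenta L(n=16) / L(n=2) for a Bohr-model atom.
8.00

In the Bohr model, L_n = nℏ, so the ratio is purely the ratio of quantum numbers:

L_16/L_2 = 16ℏ / 2ℏ = 16/2 = 8.00

The angular momentum scales linearly with n.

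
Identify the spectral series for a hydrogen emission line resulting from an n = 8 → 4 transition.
Brackett series

The spectral series in hydrogen are named based on the final (lower) energy level:
- Lyman series: n_final = 1 (ultraviolet)
- Balmer series: n_final = 2 (visible/near-UV)
- Paschen series: n_final = 3 (infrared)
- Brackett series: n_final = 4 (infrared)
- Pfund series: n_final = 5 (far infrared)

Since this transition ends at n = 4, it belongs to the Brackett series.

For reference, this 8 → 4 line has photon energy
ΔE = 13.6057 eV × (1/4² - 1/8²) = 0.637767188 eV,
corresponding to wavelength λ = hc/ΔE = 1239.84 eV·nm / 0.637767188 eV = 1944.032 nm in the infrared region.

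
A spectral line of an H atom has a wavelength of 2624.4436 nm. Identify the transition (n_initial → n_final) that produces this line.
n = 6 → n = 4

First, find the photon energy from the wavelength (hc = 1239.84 eV·nm):
E = hc/λ = 1239.84 eV·nm / 2624.4436 nm = 0.47242014 eV

The energy levels of hydrogen satisfy E_n = -13.6057 / n² eV, so an emission n_i → n_f releases
ΔE = 13.6057 × (1/n_f² − 1/n_i²) eV.

Setting ΔE equal to the photon energy:
1/n_f² − 1/n_i² = 0.47242014 / 13.6057 = 0.034722222

Since 1/n_i² must be positive, we need 1/n_f² > 0.034722222, i.e. n_f ≤ 5. For each allowed n_f, solve n_i = (1/n_f² − 0.034722222)^(−1/2) and check whether it is a whole number:
  n_f = 1: 1/n_i² = 1.000000000 − 0.034722222 = 0.965277778 → n_i = 1.018  (not an integer) ✗
  n_f = 2: 1/n_i² = 0.250000000 − 0.034722222 = 0.215277778 → n_i = 2.155  (not an integer) ✗
  n_f = 3: 1/n_i² = 0.111111111 − 0.034722222 = 0.076388889 → n_i = 3.618  (not an integer) ✗
  n_f = 4: 1/n_i² = 0.062500000 − 0.034722222 = 0.027777778 → n_i = 6.000  → integer, n_i = 6 ✓
  n_f = 5: 1/n_i² = 0.040000000 − 0.034722222 = 0.005277778 → n_i = 13.765  (not an integer) ✗

Only n_f = 4 gives an integer upper level, n_i = 6.

The transition is from n = 6 to n = 4 (emission).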